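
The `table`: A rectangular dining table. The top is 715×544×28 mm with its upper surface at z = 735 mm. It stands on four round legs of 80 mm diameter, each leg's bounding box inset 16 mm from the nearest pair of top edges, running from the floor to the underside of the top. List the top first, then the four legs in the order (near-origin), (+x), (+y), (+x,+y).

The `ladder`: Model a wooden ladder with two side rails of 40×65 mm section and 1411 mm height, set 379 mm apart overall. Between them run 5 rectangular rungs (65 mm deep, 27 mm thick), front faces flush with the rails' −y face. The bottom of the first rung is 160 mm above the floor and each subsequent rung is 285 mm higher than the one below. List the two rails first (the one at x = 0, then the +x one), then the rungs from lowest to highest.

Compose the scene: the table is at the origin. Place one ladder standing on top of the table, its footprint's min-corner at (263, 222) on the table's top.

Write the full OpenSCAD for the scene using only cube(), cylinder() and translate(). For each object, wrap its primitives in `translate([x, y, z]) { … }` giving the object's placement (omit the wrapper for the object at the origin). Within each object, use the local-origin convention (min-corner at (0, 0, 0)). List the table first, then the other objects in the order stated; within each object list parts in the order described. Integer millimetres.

translate([0, 0, 707]) cube([715, 544, 28]);
translate([56, 56, 0]) cylinder(h = 707, r = 40);
translate([659, 56, 0]) cylinder(h = 707, r = 40);
translate([56, 488, 0]) cylinder(h = 707, r = 40);
translate([659, 488, 0]) cylinder(h = 707, r = 40);
translate([263, 222, 735]) {
  cube([40, 65, 1411]);
  translate([339, 0, 0]) cube([40, 65, 1411]);
  translate([40, 0, 160]) cube([299, 65, 27]);
  translate([40, 0, 445]) cube([299, 65, 27]);
  translate([40, 0, 730]) cube([299, 65, 27]);
  translate([40, 0, 1015]) cube([299, 65, 27]);
  translate([40, 0, 1300]) cube([299, 65, 27]);
}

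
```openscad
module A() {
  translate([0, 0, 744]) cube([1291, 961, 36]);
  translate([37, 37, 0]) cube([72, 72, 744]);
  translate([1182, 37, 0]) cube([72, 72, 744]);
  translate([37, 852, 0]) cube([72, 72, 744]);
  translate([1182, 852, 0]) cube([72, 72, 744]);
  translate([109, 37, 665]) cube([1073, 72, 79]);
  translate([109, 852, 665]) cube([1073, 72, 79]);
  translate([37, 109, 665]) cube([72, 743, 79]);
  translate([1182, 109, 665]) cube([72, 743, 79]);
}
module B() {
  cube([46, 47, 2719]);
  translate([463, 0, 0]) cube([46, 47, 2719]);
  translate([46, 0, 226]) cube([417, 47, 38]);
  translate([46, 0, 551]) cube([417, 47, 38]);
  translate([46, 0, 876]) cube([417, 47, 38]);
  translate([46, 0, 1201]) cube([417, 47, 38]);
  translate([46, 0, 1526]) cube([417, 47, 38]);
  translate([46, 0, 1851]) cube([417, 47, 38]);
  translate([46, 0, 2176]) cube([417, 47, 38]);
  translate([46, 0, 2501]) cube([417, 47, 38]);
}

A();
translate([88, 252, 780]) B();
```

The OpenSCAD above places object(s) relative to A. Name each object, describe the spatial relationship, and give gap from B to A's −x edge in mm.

The ladder's min-x is at 88; the table's min-x is 0; gap = 88 mm.

A is a table. B is a ladder. The ladder is on top of the table. The gap from the ladder to the table's −x edge is 88 mm.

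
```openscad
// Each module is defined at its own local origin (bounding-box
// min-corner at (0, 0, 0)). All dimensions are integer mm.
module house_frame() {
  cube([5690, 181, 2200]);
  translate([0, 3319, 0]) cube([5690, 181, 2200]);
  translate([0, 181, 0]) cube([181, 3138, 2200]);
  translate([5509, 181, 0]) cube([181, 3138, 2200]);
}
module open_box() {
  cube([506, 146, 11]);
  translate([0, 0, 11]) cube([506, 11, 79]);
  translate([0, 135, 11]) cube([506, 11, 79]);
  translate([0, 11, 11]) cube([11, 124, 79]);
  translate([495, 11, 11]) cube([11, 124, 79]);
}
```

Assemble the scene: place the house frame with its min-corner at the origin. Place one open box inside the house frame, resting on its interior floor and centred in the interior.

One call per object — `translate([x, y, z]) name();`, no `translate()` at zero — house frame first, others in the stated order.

house_frame();
translate([2592, 1677, 0]) open_box();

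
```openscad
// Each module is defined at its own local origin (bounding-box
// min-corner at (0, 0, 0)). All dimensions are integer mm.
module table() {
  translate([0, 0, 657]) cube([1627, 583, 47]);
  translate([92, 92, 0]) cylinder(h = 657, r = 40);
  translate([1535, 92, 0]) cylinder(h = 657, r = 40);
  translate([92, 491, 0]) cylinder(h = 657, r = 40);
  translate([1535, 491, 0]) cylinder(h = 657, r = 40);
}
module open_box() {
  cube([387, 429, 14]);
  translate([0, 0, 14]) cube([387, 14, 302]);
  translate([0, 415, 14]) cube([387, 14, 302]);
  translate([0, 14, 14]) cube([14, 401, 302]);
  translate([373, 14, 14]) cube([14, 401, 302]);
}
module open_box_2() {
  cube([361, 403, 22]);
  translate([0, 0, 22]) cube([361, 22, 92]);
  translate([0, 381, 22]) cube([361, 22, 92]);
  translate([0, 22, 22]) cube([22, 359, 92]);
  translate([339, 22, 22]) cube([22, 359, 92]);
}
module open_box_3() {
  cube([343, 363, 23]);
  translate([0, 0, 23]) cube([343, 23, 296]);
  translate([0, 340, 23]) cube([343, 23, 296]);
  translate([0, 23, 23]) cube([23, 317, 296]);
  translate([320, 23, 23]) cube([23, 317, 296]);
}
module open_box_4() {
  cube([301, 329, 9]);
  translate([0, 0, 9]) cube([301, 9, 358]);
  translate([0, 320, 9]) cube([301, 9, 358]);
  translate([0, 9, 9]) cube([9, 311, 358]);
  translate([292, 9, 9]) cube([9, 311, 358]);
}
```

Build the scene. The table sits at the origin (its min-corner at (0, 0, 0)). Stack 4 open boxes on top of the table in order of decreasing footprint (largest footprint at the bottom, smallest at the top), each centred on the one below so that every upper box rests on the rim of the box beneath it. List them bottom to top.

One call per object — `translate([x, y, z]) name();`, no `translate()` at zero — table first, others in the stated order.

table();
translate([620, 77, 704]) open_box();
translate([633, 90, 1020]) open_box_2();
translate([642, 110, 1134]) open_box_3();
translate([663, 127, 1453]) open_box_4();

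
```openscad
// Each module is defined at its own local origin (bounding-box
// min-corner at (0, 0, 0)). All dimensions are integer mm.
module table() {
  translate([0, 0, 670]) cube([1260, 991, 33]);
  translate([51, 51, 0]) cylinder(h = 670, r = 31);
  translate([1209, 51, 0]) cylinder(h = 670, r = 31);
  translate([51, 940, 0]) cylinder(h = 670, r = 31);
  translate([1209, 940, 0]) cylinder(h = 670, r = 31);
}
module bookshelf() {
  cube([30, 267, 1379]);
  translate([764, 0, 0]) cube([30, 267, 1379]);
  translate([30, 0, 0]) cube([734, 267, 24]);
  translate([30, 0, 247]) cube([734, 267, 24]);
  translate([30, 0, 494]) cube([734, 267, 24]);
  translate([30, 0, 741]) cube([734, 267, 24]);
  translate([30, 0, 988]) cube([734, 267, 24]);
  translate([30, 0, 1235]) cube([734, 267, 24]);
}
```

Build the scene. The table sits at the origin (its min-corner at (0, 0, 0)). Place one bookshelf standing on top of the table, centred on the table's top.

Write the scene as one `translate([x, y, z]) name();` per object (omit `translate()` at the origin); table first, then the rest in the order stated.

table();
translate([233, 362, 703]) bookshelf();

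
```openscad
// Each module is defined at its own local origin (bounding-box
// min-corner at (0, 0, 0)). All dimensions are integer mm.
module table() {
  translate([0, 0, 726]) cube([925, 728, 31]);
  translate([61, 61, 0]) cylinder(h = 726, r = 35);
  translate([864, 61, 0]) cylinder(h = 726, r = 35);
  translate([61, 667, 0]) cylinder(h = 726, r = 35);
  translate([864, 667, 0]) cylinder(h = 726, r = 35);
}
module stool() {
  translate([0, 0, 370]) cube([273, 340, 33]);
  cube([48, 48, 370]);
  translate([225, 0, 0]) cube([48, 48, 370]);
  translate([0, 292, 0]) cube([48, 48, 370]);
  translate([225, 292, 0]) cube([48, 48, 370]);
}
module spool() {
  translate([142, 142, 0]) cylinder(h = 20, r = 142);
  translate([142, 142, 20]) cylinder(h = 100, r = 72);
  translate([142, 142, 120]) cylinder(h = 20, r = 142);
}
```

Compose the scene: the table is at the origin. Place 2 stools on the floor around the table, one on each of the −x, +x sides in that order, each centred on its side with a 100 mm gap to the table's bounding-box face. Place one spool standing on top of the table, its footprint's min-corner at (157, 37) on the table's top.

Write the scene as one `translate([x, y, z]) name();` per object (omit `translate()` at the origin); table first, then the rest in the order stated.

table();
translate([-373, 194, 0]) stool();
translate([1025, 194, 0]) stool();
translate([157, 37, 757]) spool();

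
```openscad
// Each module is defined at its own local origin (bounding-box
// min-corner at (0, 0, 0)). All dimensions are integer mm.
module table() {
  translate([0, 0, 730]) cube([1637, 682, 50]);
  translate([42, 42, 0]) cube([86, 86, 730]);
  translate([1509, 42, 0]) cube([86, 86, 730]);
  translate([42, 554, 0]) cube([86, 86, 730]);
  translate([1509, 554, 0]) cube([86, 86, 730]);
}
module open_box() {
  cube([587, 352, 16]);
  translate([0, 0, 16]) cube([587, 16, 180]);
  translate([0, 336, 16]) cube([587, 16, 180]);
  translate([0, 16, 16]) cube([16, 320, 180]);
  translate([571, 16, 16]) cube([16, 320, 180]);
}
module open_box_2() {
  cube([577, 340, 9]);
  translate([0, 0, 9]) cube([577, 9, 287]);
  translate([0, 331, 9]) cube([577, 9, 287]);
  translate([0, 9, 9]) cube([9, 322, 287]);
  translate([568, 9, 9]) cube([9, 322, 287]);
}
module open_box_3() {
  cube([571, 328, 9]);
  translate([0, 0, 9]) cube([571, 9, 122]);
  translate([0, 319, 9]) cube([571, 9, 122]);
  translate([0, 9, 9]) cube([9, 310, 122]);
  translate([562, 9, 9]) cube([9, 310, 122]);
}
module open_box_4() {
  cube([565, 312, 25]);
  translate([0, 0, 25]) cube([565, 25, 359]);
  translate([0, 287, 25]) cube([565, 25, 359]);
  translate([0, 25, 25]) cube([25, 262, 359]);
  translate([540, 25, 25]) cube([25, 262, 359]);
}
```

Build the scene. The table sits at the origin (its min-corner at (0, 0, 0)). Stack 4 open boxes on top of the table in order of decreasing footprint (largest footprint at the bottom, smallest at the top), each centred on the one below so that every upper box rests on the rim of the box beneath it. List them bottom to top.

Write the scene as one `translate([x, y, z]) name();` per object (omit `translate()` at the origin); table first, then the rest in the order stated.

table();
translate([525, 165, 780]) open_box();
translate([530, 171, 976]) open_box_2();
translate([533, 177, 1272]) open_box_3();
translate([536, 185, 1403]) open_box_4();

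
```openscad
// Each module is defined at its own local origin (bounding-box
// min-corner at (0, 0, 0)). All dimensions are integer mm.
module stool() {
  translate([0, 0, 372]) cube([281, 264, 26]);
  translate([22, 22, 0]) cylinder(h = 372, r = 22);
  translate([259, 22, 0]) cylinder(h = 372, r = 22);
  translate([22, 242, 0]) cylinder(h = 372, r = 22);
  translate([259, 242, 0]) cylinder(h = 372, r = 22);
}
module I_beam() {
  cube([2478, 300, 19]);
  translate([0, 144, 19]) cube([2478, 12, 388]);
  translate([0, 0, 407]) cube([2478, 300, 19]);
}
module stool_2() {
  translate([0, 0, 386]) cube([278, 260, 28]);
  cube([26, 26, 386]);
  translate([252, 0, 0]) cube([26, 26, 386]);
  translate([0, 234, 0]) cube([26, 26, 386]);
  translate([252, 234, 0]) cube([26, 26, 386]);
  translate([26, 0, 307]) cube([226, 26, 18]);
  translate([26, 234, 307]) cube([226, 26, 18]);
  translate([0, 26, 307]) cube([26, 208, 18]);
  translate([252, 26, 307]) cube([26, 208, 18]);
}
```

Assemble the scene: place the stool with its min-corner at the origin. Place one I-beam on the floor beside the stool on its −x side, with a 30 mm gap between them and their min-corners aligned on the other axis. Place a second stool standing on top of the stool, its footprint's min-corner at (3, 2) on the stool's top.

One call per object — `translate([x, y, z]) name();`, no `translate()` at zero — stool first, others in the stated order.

stool();
translate([-2508, 0, 0]) I_beam();
translate([3, 2, 398]) stool_2();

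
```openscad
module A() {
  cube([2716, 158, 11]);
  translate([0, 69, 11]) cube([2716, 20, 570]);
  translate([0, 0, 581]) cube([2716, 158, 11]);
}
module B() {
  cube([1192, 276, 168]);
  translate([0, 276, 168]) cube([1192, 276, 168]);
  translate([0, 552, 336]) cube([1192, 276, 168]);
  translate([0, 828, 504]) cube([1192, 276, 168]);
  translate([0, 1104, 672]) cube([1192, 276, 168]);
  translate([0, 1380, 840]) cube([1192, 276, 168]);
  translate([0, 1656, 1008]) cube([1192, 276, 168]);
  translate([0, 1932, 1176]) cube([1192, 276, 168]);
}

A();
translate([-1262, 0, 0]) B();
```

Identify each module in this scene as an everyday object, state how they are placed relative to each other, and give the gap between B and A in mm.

The staircase's nearest face is 70 mm from the I-beam's −x face.

A is an I-beam. B is a staircase. The staircase is on the floor beside the I-beam on its −x side. The gap between the staircase and the I-beam is 70 mm.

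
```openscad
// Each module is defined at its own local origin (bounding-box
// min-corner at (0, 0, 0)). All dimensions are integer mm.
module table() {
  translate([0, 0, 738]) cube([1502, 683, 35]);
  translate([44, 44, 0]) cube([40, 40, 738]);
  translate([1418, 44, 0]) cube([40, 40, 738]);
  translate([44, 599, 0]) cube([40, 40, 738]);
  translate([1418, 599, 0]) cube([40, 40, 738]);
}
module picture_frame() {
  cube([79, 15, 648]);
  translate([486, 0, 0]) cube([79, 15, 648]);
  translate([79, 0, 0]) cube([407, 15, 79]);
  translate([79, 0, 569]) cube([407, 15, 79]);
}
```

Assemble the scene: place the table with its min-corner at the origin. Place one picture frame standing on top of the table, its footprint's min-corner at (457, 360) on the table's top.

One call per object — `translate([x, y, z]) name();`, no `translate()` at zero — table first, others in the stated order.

table();
translate([457, 360, 773]) picture_frame();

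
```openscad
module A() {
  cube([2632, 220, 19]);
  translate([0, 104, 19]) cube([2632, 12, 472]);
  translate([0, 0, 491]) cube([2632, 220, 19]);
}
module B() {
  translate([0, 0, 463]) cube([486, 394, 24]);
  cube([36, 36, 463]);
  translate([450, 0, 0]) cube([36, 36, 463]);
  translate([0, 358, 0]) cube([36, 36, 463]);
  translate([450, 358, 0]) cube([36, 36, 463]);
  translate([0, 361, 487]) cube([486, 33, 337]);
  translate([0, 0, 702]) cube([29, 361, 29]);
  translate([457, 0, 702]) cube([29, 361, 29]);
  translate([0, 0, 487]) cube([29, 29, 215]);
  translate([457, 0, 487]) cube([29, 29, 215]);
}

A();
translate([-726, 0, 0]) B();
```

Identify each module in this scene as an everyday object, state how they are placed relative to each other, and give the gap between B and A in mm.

The chair's nearest face is 240 mm from the I-beam's −x face.

A is an I-beam. B is a chair. The chair is on the floor beside the I-beam on its −x side. The gap between the chair and the I-beam is 240 mm.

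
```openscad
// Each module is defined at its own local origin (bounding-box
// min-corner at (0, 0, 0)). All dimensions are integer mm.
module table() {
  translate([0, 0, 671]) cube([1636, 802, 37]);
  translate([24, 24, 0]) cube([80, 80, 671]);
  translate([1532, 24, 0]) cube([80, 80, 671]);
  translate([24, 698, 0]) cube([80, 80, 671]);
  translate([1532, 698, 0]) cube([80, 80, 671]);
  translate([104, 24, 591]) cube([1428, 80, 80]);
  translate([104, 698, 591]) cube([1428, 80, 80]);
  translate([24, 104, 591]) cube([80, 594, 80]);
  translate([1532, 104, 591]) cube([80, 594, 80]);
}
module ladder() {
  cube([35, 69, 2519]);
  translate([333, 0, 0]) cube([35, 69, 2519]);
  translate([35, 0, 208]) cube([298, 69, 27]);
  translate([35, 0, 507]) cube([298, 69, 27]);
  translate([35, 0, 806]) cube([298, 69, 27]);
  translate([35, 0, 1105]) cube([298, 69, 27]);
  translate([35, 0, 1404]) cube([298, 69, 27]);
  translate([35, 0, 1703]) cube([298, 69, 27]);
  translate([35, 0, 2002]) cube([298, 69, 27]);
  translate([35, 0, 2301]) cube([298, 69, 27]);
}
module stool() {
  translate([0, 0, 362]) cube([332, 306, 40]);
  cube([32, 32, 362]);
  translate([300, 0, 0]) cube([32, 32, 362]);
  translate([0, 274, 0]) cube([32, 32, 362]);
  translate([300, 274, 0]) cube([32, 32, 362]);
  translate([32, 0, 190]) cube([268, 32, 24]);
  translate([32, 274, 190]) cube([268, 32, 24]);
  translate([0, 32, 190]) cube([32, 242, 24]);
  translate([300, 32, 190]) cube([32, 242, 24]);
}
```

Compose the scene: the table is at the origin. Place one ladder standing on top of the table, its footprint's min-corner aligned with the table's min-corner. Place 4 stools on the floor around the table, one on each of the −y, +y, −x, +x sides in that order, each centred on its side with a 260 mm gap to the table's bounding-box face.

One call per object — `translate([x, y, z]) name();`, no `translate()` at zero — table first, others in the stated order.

table();
translate([0, 0, 708]) ladder();
translate([652, -566, 0]) stool();
translate([652, 1062, 0]) stool();
translate([-592, 248, 0]) stool();
translate([1896, 248, 0]) stool();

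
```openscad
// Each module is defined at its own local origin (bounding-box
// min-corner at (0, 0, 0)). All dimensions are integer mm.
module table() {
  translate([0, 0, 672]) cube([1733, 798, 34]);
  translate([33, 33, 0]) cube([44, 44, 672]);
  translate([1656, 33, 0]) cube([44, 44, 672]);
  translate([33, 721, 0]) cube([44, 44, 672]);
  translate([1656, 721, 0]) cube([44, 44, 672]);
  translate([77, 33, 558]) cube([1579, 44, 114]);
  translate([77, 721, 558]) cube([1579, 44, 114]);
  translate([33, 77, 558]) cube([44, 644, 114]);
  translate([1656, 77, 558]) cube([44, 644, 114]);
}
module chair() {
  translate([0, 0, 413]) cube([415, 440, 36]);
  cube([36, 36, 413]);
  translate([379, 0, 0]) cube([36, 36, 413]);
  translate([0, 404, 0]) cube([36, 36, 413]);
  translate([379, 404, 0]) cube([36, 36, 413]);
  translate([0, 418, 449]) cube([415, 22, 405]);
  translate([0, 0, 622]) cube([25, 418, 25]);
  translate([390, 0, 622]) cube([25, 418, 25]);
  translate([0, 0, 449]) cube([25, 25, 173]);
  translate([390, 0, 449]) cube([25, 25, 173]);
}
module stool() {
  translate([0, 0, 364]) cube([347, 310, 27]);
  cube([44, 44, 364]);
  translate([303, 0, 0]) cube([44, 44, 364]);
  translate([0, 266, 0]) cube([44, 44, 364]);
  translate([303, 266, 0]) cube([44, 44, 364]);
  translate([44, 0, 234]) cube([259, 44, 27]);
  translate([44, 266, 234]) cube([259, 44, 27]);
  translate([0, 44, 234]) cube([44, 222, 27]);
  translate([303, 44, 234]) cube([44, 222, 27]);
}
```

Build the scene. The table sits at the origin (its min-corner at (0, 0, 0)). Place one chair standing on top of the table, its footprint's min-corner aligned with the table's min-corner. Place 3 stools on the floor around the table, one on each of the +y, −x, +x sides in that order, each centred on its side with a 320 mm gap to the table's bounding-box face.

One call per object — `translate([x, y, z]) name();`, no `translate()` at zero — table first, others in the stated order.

table();
translate([0, 0, 706]) chair();
translate([693, 1118, 0]) stool();
translate([-667, 244, 0]) stool();
translate([2053, 244, 0]) stool();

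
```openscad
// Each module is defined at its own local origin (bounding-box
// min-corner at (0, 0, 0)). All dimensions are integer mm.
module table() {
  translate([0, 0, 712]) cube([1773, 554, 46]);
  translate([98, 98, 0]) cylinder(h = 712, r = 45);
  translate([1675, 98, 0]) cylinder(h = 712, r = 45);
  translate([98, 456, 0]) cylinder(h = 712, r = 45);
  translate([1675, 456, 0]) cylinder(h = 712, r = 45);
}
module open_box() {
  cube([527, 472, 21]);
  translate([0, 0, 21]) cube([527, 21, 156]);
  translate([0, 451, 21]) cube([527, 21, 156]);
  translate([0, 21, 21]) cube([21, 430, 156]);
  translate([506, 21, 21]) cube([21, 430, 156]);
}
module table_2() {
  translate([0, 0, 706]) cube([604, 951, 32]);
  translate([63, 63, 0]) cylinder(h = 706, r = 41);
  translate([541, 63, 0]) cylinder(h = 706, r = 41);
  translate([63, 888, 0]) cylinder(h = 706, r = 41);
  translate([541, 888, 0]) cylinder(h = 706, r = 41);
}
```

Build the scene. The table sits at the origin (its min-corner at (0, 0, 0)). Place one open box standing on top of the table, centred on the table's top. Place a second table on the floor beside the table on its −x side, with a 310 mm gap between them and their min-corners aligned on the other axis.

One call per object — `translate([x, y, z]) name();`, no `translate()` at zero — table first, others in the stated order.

table();
translate([623, 41, 758]) open_box();
translate([-914, 0, 0]) table_2();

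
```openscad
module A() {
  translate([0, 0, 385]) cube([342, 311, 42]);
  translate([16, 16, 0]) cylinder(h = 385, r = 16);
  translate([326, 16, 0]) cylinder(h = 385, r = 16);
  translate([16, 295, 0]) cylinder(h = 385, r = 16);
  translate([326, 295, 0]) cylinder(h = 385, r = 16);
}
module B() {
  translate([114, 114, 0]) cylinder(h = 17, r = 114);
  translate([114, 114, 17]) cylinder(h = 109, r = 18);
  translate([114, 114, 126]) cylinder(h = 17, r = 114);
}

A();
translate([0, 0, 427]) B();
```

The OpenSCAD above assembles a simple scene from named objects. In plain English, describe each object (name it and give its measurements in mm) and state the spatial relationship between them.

A is a four-legged stool. The seat is 342×311 mm, 42 mm thick, top at z = 427 mm. It stands on four round legs, each 32 mm in diameter, from z = 0 to the seat underside, each leg's axis is inset half a diameter from the nearest pair of seat edges (so the leg's bounding box is flush with the corner).

B is a spool: two coaxial disc flanges of radius 114 mm and thickness 17 mm, joined by a core cylinder of radius 18 mm and height 109 mm. The lower flange rests on z = 0 and the three cylinders share a vertical axis.

The spool is on top of the stool.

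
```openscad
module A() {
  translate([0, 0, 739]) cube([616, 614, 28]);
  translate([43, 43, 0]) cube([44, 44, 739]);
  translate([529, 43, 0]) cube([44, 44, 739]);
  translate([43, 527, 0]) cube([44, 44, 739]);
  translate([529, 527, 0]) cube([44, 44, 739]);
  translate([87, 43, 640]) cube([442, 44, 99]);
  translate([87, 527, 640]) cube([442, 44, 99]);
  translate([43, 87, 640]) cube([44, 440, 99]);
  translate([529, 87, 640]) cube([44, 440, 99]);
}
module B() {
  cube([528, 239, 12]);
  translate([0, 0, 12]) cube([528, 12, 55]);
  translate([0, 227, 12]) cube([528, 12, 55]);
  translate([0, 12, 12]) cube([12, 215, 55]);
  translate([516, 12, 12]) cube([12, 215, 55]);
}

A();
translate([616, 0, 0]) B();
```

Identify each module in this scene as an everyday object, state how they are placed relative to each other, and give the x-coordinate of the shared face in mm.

A is a table. B is an open box. The open box is against the table's +x side, with their −y faces flush. The x-coordinate of the shared face is 616 mm.

The table's +x face and the open box's −x face are both at x = 616 mm.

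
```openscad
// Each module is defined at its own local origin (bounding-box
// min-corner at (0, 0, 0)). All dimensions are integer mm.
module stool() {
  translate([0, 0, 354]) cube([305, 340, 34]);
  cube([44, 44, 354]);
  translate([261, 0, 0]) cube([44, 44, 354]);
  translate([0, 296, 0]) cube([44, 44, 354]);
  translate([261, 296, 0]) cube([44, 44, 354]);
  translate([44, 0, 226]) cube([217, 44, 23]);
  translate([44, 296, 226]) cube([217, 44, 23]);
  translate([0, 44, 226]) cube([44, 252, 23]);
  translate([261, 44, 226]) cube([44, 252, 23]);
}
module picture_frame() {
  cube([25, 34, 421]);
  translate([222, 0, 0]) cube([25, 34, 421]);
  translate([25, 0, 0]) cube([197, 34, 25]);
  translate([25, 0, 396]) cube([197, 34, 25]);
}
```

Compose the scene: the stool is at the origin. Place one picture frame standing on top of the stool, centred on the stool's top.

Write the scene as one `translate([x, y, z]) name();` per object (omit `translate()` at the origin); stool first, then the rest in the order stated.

stool();
translate([29, 153, 388]) picture_frame();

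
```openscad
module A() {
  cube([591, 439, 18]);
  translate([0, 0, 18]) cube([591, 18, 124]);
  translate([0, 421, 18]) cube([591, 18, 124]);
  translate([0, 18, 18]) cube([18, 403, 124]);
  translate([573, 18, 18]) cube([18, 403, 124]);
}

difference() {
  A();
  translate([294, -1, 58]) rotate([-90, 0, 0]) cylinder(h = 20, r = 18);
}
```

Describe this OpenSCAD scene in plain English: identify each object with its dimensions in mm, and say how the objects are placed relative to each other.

A is an open storage box with external size 591×439×142 mm and wall thickness 18 mm (the base is also 18 mm thick). The base covers the whole footprint; the four walls stand on the base, with the y-facing walls full-width and the x-facing walls fitting between their inner faces.

The open box has a circular hole of radius 18 mm through its front wall, centred at (x = 294, z = 58).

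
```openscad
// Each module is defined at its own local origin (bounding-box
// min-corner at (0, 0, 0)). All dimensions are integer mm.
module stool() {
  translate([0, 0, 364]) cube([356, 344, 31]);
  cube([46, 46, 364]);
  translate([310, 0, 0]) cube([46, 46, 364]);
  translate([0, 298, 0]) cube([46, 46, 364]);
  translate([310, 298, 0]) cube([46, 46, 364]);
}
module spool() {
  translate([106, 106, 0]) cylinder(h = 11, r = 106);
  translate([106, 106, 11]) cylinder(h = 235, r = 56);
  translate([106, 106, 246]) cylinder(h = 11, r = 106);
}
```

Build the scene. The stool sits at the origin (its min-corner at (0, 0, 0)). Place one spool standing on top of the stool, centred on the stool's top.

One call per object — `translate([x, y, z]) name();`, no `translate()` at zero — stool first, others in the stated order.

stool();
translate([72, 66, 395]) spool();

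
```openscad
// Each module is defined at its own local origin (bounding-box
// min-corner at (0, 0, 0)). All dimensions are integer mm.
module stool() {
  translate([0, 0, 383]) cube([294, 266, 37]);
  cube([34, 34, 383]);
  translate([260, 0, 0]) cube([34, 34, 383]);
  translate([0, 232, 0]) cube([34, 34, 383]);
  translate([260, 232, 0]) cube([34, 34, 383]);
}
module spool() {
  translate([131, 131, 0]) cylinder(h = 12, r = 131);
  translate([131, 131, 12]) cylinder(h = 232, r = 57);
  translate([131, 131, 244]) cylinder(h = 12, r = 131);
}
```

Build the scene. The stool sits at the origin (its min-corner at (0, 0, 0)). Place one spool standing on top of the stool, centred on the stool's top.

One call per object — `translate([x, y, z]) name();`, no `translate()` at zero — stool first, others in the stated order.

stool();
translate([16, 2, 420]) spool();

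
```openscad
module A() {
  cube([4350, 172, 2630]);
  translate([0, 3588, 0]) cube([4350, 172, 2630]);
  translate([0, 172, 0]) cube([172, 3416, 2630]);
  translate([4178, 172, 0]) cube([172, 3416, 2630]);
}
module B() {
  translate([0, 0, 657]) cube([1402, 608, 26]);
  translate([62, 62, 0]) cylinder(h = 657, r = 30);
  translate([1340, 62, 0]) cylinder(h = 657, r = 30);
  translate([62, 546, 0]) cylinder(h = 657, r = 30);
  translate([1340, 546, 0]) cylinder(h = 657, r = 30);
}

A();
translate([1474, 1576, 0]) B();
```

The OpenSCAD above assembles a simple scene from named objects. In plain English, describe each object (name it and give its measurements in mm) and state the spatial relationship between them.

A is a box-shaped house frame (walls only): outside footprint 4350×3760 mm, wall height 2630 mm, wall thickness 172 mm. The two y-facing walls run the full x-width; the two x-facing walls fit between the inner faces of the y-facing walls.

B is a table with a 1402×608 mm rectangular top, 26 mm thick, top surface at z = 683 mm, supported by four round legs of 60 mm diameter, each leg's bounding box inset 32 mm from the nearest pair of top edges, running from the floor.

The table sits inside the house frame, centred.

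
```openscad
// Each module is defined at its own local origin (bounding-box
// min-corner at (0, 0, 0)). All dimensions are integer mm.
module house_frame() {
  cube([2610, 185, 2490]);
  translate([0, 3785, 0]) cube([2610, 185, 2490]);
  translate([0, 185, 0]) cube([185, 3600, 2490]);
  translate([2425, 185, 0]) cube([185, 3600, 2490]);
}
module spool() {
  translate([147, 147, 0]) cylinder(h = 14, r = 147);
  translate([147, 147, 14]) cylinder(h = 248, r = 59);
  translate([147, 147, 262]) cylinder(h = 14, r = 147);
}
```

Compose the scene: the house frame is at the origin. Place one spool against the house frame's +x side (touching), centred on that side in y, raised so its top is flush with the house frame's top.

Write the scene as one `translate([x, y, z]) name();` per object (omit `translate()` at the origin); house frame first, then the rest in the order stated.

house_frame();
translate([2610, 1838, 2214]) spool();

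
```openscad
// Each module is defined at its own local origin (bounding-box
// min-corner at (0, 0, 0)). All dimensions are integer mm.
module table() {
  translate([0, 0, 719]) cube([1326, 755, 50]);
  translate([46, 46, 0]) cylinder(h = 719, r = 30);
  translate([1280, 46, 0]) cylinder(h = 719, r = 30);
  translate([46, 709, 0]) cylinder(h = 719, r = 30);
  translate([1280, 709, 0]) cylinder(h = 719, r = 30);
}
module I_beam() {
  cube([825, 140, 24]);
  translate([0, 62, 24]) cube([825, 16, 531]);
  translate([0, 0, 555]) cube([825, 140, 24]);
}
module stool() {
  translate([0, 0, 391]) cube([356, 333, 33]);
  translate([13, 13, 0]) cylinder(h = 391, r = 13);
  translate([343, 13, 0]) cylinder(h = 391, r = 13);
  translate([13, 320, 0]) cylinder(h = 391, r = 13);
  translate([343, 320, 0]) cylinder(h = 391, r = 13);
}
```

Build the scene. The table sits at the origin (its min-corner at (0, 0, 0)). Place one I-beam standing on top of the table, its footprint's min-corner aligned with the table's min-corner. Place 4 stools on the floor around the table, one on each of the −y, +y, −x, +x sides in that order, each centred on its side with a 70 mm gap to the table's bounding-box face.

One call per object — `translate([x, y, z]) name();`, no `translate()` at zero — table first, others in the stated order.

table();
translate([0, 0, 769]) I_beam();
translate([485, -403, 0]) stool();
translate([485, 825, 0]) stool();
translate([-426, 211, 0]) stool();
translate([1396, 211, 0]) stool();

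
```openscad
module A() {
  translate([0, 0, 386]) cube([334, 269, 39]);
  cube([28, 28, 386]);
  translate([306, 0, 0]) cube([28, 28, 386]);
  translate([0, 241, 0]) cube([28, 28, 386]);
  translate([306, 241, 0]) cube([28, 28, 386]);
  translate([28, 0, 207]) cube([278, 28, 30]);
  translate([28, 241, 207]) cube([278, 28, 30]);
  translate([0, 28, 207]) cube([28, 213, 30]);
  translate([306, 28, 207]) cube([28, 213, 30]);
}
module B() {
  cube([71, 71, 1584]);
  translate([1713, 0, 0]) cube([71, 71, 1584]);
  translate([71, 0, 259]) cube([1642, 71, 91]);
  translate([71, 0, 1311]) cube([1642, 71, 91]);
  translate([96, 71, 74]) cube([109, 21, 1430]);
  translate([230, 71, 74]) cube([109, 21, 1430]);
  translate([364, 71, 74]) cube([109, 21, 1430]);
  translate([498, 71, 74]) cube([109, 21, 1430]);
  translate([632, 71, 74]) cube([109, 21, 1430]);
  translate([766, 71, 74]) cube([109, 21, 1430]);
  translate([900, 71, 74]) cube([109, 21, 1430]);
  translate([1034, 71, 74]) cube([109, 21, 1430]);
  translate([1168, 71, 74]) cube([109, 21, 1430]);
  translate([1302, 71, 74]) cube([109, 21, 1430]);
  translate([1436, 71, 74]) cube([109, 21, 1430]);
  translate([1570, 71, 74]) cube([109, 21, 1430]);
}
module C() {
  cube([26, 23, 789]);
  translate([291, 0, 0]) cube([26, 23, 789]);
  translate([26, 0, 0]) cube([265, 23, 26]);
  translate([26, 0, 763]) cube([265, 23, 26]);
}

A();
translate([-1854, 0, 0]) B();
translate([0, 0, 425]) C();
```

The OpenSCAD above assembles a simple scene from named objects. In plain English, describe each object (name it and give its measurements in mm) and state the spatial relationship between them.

A is a four-legged stool. The seat is 334×269 mm, 39 mm thick, top at z = 425 mm. It stands on four square legs, each 28×28 mm in cross-section, from z = 0 to the seat underside, each flush with a corner of the seat. Four stretchers, 28 mm wide and 30 mm tall, connect adjacent legs with their undersides at z = 207 mm, each running between the inner faces of the legs it joins and aligned with the legs' outer faces on the other axis.

B is a fence section. Two 71×71 mm posts, 1584 mm tall, stand on the floor with a clear span of 1642 mm between their inner faces. Two horizontal rails of 71×91 mm section span the gap between the posts with their undersides at z = 259 mm and z = 1311 mm, flush with the posts' −y face. 12 pickets, each 109 mm wide, 21 mm thick and 1430 mm tall, are fixed to the +y face of the rails with their bottoms at z = 74 mm, evenly spaced across the span with equal gaps (rounded down to the nearest mm) at the −x end and between each pair — any rounding remainder accumulates at the +x end.

C is a picture frame with a 265×737 mm rectangular opening (x by z) and a uniform 26 mm border on every side. Frame depth is 23 mm along y. It is built from two vertical stiles running the full outside height and two horizontal rails spanning the gap between the stiles.

The fence section is on the floor beside the stool on its −x side. The picture frame is on top of the stool.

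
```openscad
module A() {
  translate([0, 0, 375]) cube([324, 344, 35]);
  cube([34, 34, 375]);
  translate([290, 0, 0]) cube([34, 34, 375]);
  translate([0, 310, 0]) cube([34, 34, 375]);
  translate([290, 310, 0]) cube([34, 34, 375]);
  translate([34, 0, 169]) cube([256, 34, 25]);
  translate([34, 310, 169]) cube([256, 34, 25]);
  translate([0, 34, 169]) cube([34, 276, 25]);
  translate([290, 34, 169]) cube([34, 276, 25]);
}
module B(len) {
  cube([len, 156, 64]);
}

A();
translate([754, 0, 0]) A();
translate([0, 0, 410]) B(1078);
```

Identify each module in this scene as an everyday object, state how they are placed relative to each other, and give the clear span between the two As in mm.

Second stool starts at x = 754; first ends at x = 324; clear span = 754 − 324 = 430 mm.

A is a stool. B is a beam. A beam spans the tops of two stools. The clear span between the two stools is 430 mm.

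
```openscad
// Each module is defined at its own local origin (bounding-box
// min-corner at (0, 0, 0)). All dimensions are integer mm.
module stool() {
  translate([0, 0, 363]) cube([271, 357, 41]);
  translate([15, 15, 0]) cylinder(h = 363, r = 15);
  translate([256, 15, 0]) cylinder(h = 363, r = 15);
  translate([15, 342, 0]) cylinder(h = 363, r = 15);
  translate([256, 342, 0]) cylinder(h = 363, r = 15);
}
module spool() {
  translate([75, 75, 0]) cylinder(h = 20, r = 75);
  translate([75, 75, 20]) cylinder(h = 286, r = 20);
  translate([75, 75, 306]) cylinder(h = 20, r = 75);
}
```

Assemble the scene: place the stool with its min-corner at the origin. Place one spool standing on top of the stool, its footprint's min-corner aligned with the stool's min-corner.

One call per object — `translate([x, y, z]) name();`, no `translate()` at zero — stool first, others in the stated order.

stool();
translate([0, 0, 404]) spool();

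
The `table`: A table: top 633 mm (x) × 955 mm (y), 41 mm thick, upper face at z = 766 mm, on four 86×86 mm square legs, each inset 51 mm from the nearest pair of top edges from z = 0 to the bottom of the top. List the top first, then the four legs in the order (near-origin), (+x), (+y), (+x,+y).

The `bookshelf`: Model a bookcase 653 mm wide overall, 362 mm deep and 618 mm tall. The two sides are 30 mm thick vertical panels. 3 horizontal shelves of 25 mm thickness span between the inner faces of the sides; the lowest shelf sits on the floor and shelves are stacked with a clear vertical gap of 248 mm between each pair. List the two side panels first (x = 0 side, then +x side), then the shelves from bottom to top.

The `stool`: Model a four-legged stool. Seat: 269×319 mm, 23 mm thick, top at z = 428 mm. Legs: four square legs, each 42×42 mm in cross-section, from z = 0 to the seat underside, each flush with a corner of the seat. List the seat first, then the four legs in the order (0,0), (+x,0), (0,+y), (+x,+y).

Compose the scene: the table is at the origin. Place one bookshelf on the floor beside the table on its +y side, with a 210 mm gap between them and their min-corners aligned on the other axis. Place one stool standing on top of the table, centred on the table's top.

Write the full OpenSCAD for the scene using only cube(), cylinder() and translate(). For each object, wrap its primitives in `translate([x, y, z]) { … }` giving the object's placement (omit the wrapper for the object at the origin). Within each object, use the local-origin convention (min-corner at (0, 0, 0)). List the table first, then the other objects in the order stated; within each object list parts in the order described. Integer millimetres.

translate([0, 0, 725]) cube([633, 955, 41]);
translate([51, 51, 0]) cube([86, 86, 725]);
translate([496, 51, 0]) cube([86, 86, 725]);
translate([51, 818, 0]) cube([86, 86, 725]);
translate([496, 818, 0]) cube([86, 86, 725]);
translate([0, 1165, 0]) {
  cube([30, 362, 618]);
  translate([623, 0, 0]) cube([30, 362, 618]);
  translate([30, 0, 0]) cube([593, 362, 25]);
  translate([30, 0, 273]) cube([593, 362, 25]);
  translate([30, 0, 546]) cube([593, 362, 25]);
}
translate([182, 318, 766]) {
  translate([0, 0, 405]) cube([269, 319, 23]);
  cube([42, 42, 405]);
  translate([227, 0, 0]) cube([42, 42, 405]);
  translate([0, 277, 0]) cube([42, 42, 405]);
  translate([227, 277, 0]) cube([42, 42, 405]);
}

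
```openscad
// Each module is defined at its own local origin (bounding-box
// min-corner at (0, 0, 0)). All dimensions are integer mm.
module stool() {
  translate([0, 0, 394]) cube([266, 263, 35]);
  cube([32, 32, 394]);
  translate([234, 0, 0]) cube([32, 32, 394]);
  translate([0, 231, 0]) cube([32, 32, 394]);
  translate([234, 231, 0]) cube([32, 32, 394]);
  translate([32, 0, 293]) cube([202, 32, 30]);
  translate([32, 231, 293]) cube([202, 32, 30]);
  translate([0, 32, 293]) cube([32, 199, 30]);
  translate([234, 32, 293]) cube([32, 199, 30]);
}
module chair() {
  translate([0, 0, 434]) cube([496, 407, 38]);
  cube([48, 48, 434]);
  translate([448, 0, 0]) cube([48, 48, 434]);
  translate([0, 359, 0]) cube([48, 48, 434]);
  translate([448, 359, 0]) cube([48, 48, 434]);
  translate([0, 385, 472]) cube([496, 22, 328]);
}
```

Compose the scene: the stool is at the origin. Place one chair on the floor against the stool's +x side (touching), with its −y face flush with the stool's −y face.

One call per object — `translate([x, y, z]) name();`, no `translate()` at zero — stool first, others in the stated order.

stool();
translate([266, 0, 0]) chair();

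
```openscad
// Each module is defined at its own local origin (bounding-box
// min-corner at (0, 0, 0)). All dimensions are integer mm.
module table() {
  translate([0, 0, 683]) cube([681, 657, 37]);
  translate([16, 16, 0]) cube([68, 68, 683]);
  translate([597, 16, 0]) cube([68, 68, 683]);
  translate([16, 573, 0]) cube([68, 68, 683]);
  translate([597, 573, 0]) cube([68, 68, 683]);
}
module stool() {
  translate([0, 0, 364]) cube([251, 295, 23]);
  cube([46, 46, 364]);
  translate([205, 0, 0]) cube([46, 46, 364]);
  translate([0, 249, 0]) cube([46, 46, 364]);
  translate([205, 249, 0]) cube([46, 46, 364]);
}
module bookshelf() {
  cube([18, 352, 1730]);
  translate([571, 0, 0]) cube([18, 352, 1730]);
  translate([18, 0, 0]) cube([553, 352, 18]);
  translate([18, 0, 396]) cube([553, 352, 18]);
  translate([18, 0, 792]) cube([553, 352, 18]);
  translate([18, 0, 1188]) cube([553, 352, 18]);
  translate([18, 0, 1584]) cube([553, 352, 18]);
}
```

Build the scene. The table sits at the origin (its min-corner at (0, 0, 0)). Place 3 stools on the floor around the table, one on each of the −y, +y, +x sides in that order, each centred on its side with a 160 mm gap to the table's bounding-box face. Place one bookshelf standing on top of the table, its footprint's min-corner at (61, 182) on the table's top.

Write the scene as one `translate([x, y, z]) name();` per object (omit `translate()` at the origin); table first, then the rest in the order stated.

table();
translate([215, -455, 0]) stool();
translate([215, 817, 0]) stool();
translate([841, 181, 0]) stool();
translate([61, 182, 720]) bookshelf();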